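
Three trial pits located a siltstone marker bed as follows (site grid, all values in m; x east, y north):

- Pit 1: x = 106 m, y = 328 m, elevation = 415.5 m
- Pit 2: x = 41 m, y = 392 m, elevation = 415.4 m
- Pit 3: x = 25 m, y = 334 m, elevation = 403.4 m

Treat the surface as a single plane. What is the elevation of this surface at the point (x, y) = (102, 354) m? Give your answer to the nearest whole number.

419 m

Let the plane be z = a·x + b·y + c.
Pit 2−Pit 1: −65a + 64b = −0.1;  Pit 3−Pit 1: −81a + 6b = −12.1.
Solving gives a = 0.16141, b = 0.16237.
Then c = 415.5 − a·106 − b·328 = 345.13.
At (102, 354): z = 16.5 + 57.5 + 345.13 = 419.1 m.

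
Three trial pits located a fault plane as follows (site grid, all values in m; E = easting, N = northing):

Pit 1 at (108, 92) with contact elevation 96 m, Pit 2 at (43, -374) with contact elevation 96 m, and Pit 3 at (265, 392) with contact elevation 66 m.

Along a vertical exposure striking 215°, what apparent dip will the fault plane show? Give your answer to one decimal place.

6.8°

Let the plane be z = a·E + b·N + c.
Pit 2−Pit 1: −65a − 466b = 0;  Pit 3−Pit 1: 157a + 300b = −30.
Solving gives a = −0.26052, b = 0.03634.
Unit vector along 215° is (sin 215°, cos 215°) = (-0.5736, -0.8192).
Slope in that direction = a·(-0.5736) + b·(-0.8192) = 0.11966.
Apparent dip = arctan|0.11966| = 6.8° (true dip is 14.7°, so apparent ≤ true as expected).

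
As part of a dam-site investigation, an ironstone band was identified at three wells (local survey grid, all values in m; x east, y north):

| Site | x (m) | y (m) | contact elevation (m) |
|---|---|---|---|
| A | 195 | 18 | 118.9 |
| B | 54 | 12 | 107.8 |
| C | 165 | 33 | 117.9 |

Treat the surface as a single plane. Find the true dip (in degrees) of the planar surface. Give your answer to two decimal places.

6.42°

Let the plane be z = a·x + b·y + c.
B−A: −141a − 6b = −11.1;  C−A: −30a + 15b = −1.
Solving gives a = 0.07516, b = 0.08366.
Gradient magnitude |∇z| = √(a² + b²) = √(0.00565 + 0.00700) = 0.11247.
True dip = arctan(0.11247) = 6.42°, dipping toward SW (azimuth ≈ 222°).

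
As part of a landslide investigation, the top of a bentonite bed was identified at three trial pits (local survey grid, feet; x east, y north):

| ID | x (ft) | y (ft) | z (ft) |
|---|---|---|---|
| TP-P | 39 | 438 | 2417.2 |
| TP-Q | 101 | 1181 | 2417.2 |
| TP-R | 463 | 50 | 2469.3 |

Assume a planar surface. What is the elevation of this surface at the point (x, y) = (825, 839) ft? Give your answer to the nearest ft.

2503 ft

Two edge vectors: TP-P→TP-Q = (62, 743, 0), TP-P→TP-R = (424, -388, 52.1).
Normal n = (TP-P→TP-Q) × (TP-P→TP-R) = (38710.3, -3230.2, -339088).
So ∂z/∂x = −n_x/n_z = 0.11416 and ∂z/∂y = −n_y/n_z = −0.00953.
Intercept c from TP-P: 2417.2 − 4.45 + 4.17 = 2416.92.
At (825, 839): z = 94.2 − 8.0 + 2416.92 = 2503.1 ft.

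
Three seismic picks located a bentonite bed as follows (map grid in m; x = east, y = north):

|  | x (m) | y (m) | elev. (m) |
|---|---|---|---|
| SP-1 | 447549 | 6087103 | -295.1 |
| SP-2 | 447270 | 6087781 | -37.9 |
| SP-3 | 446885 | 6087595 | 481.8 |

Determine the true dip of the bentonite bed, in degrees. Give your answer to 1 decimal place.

Let the plane be z = a·x + b·y + c.
SP-2−SP-1: −279a + 678b = 257.2;  SP-3−SP-1: −664a + 492b = 776.9.
Solving gives a = −1.27889, b = −0.14692.
Gradient magnitude |∇z| = √(a² + b²) = √(1.63556 + 0.02159) = 1.28730.
True dip = arctan(1.28730) = 52.2°, dipping toward E (azimuth ≈ 083°).

52.2°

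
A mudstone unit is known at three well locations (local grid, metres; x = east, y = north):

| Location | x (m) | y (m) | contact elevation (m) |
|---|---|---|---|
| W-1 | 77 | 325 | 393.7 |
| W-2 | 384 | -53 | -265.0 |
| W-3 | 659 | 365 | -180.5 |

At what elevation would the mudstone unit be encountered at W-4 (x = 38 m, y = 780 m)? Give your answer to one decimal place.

840.2 m

Let the plane be z = a·x + b·y + c.
W-2−W-1: 307a − 378b = −658.7;  W-3−W-1: 582a + 40b = −574.2.
Solving gives a = −1.04787, b = 0.89154.
Then c = 393.7 − a·77 − b·325 = 184.63.
At (38, 780): z = −39.8 + 695.4 + 184.63 = 840.2 m.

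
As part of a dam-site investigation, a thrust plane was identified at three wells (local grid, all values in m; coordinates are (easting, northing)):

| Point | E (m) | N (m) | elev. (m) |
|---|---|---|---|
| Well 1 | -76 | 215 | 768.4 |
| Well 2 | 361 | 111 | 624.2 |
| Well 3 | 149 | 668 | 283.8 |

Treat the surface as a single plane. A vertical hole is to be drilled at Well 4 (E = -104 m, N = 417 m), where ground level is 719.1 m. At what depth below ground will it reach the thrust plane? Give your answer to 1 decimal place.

99.7 m

Let the plane be z = a·E + b·N + c.
Well 2−Well 1: 437a − 104b = −144.2;  Well 3−Well 1: 225a + 453b = −484.6.
Solving gives a = −0.52277, b = −0.81010.
Then c = 768.4 − a·-76 − b·215 = 902.84.
At (-104, 417): z_contact = 54.37 − 337.81 + 902.84 = 619.40 m.
Depth below ground = 719.1 − 619.40 = 99.7 m.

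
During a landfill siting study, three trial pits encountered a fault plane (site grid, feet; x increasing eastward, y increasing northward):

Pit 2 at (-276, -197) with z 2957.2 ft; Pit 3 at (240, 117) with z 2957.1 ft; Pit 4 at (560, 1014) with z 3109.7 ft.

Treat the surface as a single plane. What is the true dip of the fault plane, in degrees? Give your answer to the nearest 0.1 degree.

14.3°

Let the plane be z = a·x + b·y + c.
Pit 3−Pit 2: 516a + 314b = −0.1;  Pit 4−Pit 2: 836a + 1211b = 152.5.
Solving gives a = −0.13248, b = 0.21738.
Gradient magnitude |∇z| = √(a² + b²) = √(0.01755 + 0.04726) = 0.25457.
True dip = arctan(0.25457) = 14.3°, dipping toward SSE (azimuth ≈ 149°).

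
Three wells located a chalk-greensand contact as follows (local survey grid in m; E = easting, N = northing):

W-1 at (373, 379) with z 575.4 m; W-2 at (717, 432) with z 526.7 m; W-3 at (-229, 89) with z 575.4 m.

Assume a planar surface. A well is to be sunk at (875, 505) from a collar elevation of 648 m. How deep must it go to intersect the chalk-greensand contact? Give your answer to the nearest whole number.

Let the plane be z = a·E + b·N + c.
W-2−W-1: 344a + 53b = −48.7;  W-3−W-1: −602a − 290b = 0.
Solving gives a = −0.20814, b = 0.43207.
Then c = 575.4 − a·373 − b·379 = 489.28.
At (875, 505): z_contact = −182.1 + 218.2 + 489.28 = 525.4 m.
Depth below ground = 648 − 525.4 = 123 m.

123 m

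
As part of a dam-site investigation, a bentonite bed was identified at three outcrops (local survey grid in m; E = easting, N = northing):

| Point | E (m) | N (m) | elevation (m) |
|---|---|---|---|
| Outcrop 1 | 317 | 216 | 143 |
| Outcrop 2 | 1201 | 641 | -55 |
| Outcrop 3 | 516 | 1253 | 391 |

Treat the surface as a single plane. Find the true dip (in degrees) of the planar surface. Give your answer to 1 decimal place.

25.9°

Let the plane be z = a·E + b·N + c.
Outcrop 2−Outcrop 1: 884a + 425b = −198;  Outcrop 3−Outcrop 1: 199a + 1037b = 248.
Solving gives a = −0.37341, b = 0.31081.
Gradient magnitude |∇z| = √(a² + b²) = √(0.13943 + 0.09660) = 0.48584.
True dip = arctan(0.48584) = 25.9°, dipping toward SE (azimuth ≈ 130°).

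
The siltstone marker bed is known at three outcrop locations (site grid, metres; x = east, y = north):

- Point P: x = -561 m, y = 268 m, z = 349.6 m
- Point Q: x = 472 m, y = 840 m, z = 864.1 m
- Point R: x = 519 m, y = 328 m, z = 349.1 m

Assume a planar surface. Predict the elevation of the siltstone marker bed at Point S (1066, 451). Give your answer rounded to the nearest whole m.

442 m

Let the plane be z = a·x + b·y + c.
Point Q−Point P: 1033a + 572b = 514.5;  Point R−Point P: 1080a + 60b = −0.5.
Solving gives a = −0.05606, b = 1.00071.
Then c = 349.6 − a·-561 − b·268 = 49.96.
At (1066, 451): z = −59.8 + 451.3 + 49.96 = 441.5 m.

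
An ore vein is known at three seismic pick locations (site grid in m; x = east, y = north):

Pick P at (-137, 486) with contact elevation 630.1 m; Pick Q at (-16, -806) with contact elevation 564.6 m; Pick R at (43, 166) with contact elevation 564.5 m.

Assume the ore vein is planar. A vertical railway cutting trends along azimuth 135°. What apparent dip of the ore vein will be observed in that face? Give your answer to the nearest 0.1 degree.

13.9°

Two edge vectors: Pick P→Pick Q = (121, -1292, -65.5), Pick P→Pick R = (180, -320, -65.6).
Normal n = (Pick P→Pick Q) × (Pick P→Pick R) = (63795.2, -3852.4, 193840).
So ∂z/∂x = −n_x/n_z = −0.32911 and ∂z/∂y = −n_y/n_z = 0.01987.
Unit vector along 135° is (sin 135°, cos 135°) = (0.7071, -0.7071).
Slope in that direction = a·(0.7071) + b·(-0.7071) = −0.24677.
Apparent dip = arctan|0.24677| = 13.9° (true dip is 18.2°, so apparent ≤ true as expected).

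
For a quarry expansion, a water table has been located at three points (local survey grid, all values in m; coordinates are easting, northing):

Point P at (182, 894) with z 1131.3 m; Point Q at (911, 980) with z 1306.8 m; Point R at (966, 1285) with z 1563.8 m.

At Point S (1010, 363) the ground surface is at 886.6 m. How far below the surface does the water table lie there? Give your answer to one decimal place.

Two edge vectors: Point P→Point Q = (729, 86, 175.5), Point P→Point R = (784, 391, 432.5).
Normal n = (Point P→Point Q) × (Point P→Point R) = (-31425.5, -177700.5, 217615).
So ∂z/∂easting = −n_x/n_z = 0.144409 and ∂z/∂northing = −n_y/n_z = 0.816582.
Intercept c from Point P: 1131.3 − 26.28 − 730.02 = 374.99.
At (1010, 363): z_contact = 145.85 + 296.42 + 374.99 = 817.27 m.
Depth below ground = 886.6 − 817.27 = 69.3 m.

69.3 m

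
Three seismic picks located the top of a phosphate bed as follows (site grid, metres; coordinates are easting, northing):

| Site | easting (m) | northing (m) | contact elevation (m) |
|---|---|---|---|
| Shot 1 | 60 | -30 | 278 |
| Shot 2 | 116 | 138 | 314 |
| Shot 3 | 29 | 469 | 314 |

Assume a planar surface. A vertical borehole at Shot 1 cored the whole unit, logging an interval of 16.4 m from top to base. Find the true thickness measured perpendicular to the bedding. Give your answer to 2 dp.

Two edge vectors: Shot 1→Shot 2 = (56, 168, 36), Shot 1→Shot 3 = (-31, 499, 36).
Normal n = (Shot 1→Shot 2) × (Shot 1→Shot 3) = (-11916, -3132, 33152).
So ∂z/∂easting = −n_x/n_z = 0.35944 and ∂z/∂northing = −n_y/n_z = 0.09447.
|∇z| = √(a²+b²) = 0.37164, so dip δ = arctan(0.37164) = 20.39°.
True thickness = vertical thickness × cos δ = 16.4 × cos 20.39° = 15.37 m.

15.37 m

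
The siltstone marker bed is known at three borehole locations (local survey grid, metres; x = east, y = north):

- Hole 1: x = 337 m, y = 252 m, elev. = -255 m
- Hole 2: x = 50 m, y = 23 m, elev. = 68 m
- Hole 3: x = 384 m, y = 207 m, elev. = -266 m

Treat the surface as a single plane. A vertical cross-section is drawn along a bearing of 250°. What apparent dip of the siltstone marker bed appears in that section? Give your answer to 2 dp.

40.38°

Let the plane be z = a·x + b·y + c.
Hole 2−Hole 1: −287a − 229b = 323;  Hole 3−Hole 1: 47a − 45b = −11.
Solving gives a = −0.72025, b = −0.50781.
Unit vector along 250° is (sin 250°, cos 250°) = (-0.9397, -0.3420).
Slope in that direction = a·(-0.9397) + b·(-0.3420) = 0.85049.
Apparent dip = arctan|0.85049| = 40.38° (true dip is 41.4°, so apparent ≤ true as expected).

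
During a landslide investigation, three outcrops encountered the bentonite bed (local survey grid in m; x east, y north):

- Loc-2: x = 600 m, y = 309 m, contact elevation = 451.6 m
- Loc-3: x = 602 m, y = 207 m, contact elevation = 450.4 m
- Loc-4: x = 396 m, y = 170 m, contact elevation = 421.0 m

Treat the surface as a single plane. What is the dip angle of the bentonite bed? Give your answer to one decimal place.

8.0°

Two edge vectors: Loc-2→Loc-3 = (2, -102, -1.2), Loc-2→Loc-4 = (-204, -139, -30.6).
Normal n = (Loc-2→Loc-3) × (Loc-2→Loc-4) = (2954.4, 306, -21086).
So ∂z/∂x = −n_x/n_z = 0.14011 and ∂z/∂y = −n_y/n_z = 0.01451.
Gradient magnitude |∇z| = √(a² + b²) = √(0.01963 + 0.00021) = 0.14086.
True dip = arctan(0.14086) = 8.0°, dipping toward W (azimuth ≈ 264°).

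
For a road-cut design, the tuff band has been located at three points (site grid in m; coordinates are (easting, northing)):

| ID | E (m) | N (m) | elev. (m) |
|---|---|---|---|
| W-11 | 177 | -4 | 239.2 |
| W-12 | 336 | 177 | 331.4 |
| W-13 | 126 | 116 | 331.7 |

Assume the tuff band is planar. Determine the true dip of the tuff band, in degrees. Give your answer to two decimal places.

35.54°

Let the plane be z = a·E + b·N + c.
W-12−W-11: 159a + 181b = 92.2;  W-13−W-11: −51a + 120b = 92.5.
Solving gives a = −0.20058, b = 0.68559.
Gradient magnitude |∇z| = √(a² + b²) = √(0.04023 + 0.47003) = 0.71433.
True dip = arctan(0.71433) = 35.54°, dipping toward SSE (azimuth ≈ 164°).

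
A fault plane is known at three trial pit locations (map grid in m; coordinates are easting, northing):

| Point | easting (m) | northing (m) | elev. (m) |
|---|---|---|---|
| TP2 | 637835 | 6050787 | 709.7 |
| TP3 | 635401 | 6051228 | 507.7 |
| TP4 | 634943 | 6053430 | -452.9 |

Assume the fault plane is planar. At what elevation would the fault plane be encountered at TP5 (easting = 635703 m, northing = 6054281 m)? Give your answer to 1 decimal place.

Two edge vectors: TP2→TP3 = (-2434, 441, -202), TP2→TP4 = (-2892, 2643, -1162.6).
Normal n = (TP2→TP3) × (TP2→TP4) = (21179.4, -2245584.4, -5157690).
So ∂z/∂easting = −n_x/n_z = 0.004106373 and ∂z/∂northing = −n_y/n_z = −0.435385686.
Intercept c from TP2: 709.7 − 2619.19 + 2634426.05 = 2632516.56.
At (635703, 6054281): z = 2610.4 − 2635947.3 + 2632516.56 = -820.3 m.

-820.3 m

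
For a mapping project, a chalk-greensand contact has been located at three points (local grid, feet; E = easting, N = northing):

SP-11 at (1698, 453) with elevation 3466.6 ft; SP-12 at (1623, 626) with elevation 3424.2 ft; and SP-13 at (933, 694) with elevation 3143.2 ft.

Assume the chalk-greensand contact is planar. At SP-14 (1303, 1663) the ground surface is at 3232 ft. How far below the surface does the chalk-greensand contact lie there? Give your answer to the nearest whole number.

10 ft

Let the plane be z = a·E + b·N + c.
SP-12−SP-11: −75a + 173b = −42.4;  SP-13−SP-11: −765a + 241b = −323.4.
Solving gives a = 0.40019, b = −0.07159.
Then c = 3466.6 − a·1698 − b·453 = 2819.51.
At (1303, 1663): z_contact = 521.4 − 119.1 + 2819.51 = 3221.9 ft.
Depth below ground = 3232 − 3221.9 = 10 ft.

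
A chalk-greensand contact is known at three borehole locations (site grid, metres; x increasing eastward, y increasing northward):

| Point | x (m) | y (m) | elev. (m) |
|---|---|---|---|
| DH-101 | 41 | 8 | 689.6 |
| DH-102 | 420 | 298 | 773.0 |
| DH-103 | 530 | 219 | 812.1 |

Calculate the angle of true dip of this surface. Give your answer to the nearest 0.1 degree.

16.9°

Let the plane be z = a·x + b·y + c.
DH-102−DH-101: 379a + 290b = 83.4;  DH-103−DH-101: 489a + 211b = 122.5.
Solving gives a = 0.28990, b = −0.09128.
Gradient magnitude |∇z| = √(a² + b²) = √(0.08404 + 0.00833) = 0.30393.
True dip = arctan(0.30393) = 16.9°, dipping toward WNW (azimuth ≈ 287°).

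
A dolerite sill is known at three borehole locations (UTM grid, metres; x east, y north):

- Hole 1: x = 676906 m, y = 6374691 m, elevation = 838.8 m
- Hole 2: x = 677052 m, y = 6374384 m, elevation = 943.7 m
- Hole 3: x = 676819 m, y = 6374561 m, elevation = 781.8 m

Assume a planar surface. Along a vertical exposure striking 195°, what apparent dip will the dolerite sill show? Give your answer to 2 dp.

Let the plane be z = a·x + b·y + c.
Hole 2−Hole 1: 146a − 307b = 104.9;  Hole 3−Hole 1: −87a − 130b = −57.
Solving gives a = 0.68148, b = −0.01760.
Unit vector along 195° is (sin 195°, cos 195°) = (-0.2588, -0.9659).
Slope in that direction = a·(-0.2588) + b·(-0.9659) = −0.15938.
Apparent dip = arctan|0.15938| = 9.06° (true dip is 34.3°, so apparent ≤ true as expected).

9.06°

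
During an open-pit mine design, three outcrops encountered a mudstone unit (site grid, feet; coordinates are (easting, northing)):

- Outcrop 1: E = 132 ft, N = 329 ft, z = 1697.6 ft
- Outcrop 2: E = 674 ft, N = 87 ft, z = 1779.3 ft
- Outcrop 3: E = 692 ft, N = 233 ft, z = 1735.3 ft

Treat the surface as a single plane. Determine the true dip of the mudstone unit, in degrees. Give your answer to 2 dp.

Two edge vectors: Outcrop 1→Outcrop 2 = (542, -242, 81.7), Outcrop 1→Outcrop 3 = (560, -96, 37.7).
Normal n = (Outcrop 1→Outcrop 2) × (Outcrop 1→Outcrop 3) = (-1280.2, 25318.6, 83488).
So ∂z/∂E = −n_x/n_z = 0.01533 and ∂z/∂N = −n_y/n_z = −0.30326.
Gradient magnitude |∇z| = √(a² + b²) = √(0.00024 + 0.09197) = 0.30365.
True dip = arctan(0.30365) = 16.89°, dipping toward N (azimuth ≈ 357°).

16.89°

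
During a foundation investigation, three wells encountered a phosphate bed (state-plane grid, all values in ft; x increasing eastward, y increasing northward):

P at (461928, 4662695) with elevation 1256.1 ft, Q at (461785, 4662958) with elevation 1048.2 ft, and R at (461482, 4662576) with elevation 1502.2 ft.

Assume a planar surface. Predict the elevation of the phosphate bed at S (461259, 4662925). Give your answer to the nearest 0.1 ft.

Let the plane be z = a·x + b·y + c.
Q−P: −143a + 263b = −207.9;  R−P: −446a − 119b = 246.1.
Solving gives a = −0.297689759, b = −0.952356029.
Then c = 1256.1 − a·461928 − b·4662695 = 4579313.03.
At (461259, 4662925): z = −137312.1 − 4440764.7 + 4579313.03 = 1236.2 ft.

1236.2 ft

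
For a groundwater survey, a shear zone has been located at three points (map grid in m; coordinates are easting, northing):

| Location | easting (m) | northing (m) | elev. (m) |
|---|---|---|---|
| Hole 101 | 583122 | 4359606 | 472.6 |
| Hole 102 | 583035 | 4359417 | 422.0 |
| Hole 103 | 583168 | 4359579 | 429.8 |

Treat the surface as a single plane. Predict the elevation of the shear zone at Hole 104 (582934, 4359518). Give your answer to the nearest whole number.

539 m

Two edge vectors: Hole 101→Hole 102 = (-87, -189, -50.6), Hole 101→Hole 103 = (46, -27, -42.8).
Normal n = (Hole 101→Hole 102) × (Hole 101→Hole 103) = (6723, -6051.2, 11043).
So ∂z/∂easting = −n_x/n_z = −0.60880196 and ∂z/∂northing = −n_y/n_z = 0.54796704.
Intercept c from Hole 101: 472.6 + 355005.81 − 2388920.39 = −2033441.97.
At (582934, 4359518): z = −354891.4 + 2388872.2 − 2033441.97 = 538.8 m.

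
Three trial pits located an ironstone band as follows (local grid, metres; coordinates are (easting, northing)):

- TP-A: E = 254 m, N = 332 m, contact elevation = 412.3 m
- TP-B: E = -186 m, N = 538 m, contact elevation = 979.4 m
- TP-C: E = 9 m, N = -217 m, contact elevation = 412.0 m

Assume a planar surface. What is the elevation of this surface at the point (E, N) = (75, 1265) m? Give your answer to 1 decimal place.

Two edge vectors: TP-A→TP-B = (-440, 206, 567.1), TP-A→TP-C = (-245, -549, -0.3).
Normal n = (TP-A→TP-B) × (TP-A→TP-C) = (311276.1, -139071.5, 292030).
So ∂z/∂E = −n_x/n_z = −1.065905 and ∂z/∂N = −n_y/n_z = 0.476223.
Intercept c from TP-A: 412.3 + 270.74 − 158.11 = 524.93.
At (75, 1265): z = −79.9 + 602.4 + 524.93 = 1047.4 m.

1047.4 m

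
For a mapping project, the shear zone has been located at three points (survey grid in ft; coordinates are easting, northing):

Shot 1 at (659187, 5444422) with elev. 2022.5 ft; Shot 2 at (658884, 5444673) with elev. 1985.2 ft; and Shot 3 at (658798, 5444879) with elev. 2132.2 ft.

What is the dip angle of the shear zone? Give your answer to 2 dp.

57.99°

Two edge vectors: Shot 1→Shot 2 = (-303, 251, -37.3), Shot 1→Shot 3 = (-389, 457, 109.7).
Normal n = (Shot 1→Shot 2) × (Shot 1→Shot 3) = (44580.8, 47748.8, -40832).
So ∂z/∂easting = −n_x/n_z = 1.09181 and ∂z/∂northing = −n_y/n_z = 1.16940.
Gradient magnitude |∇z| = √(a² + b²) = √(1.19205 + 1.36749) = 1.59986.
True dip = arctan(1.59986) = 57.99°, dipping toward SW (azimuth ≈ 223°).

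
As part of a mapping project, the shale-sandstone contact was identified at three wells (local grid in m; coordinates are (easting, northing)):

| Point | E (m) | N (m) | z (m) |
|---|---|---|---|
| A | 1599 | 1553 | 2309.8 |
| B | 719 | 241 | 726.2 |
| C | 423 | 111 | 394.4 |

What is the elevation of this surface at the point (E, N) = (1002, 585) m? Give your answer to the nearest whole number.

Let the plane be z = a·E + b·N + c.
B−A: −880a − 1312b = −1583.6;  C−A: −1176a − 1442b = −1915.4.
Solving gives a = 0.83757, b = 0.64523.
Then c = 2309.8 − a·1599 − b·1553 = −31.51.
At (1002, 585): z = 839.2 + 377.5 − 31.51 = 1185.2 m.

1185 m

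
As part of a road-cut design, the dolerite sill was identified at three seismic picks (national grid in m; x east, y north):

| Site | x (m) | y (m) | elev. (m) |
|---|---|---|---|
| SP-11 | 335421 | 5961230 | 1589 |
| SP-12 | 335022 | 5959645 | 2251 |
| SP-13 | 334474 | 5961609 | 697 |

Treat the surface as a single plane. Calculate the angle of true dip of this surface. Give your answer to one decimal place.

42.7°

Let the plane be z = a·x + b·y + c.
SP-12−SP-11: −399a − 1585b = 662;  SP-13−SP-11: −947a + 379b = −892.
Solving gives a = 0.70386, b = −0.59485.
Gradient magnitude |∇z| = √(a² + b²) = √(0.49541 + 0.35385) = 0.92155.
True dip = arctan(0.92155) = 42.7°, dipping toward NW (azimuth ≈ 310°).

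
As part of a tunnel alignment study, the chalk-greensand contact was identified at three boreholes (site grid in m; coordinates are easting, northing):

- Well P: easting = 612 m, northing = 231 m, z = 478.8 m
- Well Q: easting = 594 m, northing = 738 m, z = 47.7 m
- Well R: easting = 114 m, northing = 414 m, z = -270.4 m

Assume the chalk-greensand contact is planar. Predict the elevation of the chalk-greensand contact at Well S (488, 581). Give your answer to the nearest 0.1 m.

Two edge vectors: Well P→Well Q = (-18, 507, -431.1), Well P→Well R = (-498, 183, -749.2).
Normal n = (Well P→Well Q) × (Well P→Well R) = (-300953.1, 201202.2, 249192).
So ∂z/∂easting = −n_x/n_z = 1.20772 and ∂z/∂northing = −n_y/n_z = −0.80742.
Intercept c from Well P: 478.8 − 739.12 + 186.51 = −73.81.
At (488, 581): z = 589.4 − 469.1 − 73.81 = 46.4 m.

46.4 m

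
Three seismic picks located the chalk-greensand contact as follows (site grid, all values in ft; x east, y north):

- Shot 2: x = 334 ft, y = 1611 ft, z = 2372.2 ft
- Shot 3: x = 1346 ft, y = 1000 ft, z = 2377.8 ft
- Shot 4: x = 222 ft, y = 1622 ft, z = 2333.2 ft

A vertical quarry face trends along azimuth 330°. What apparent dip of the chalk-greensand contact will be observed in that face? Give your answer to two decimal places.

Two edge vectors: Shot 2→Shot 3 = (1012, -611, 5.6), Shot 2→Shot 4 = (-112, 11, -39).
Normal n = (Shot 2→Shot 3) × (Shot 2→Shot 4) = (23767.4, 38840.8, -57300).
So ∂z/∂x = −n_x/n_z = 0.41479 and ∂z/∂y = −n_y/n_z = 0.67785.
Unit vector along 330° is (sin 330°, cos 330°) = (-0.5000, 0.8660).
Slope in that direction = a·(-0.5000) + b·(0.8660) = 0.37964.
Apparent dip = arctan|0.37964| = 20.79° (true dip is 38.5°, so apparent ≤ true as expected).

20.79°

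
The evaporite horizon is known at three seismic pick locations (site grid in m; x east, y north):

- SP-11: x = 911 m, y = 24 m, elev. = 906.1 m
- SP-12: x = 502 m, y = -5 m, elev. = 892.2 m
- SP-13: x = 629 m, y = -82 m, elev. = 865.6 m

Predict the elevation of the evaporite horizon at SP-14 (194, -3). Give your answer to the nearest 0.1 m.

Let the plane be z = a·x + b·y + c.
SP-12−SP-11: −409a − 29b = −13.9;  SP-13−SP-11: −282a − 106b = −40.5.
Solving gives a = 0.00850, b = 0.35947.
Then c = 906.1 − a·911 − b·24 = 889.73.
At (194, -3): z = 1.6 − 1.1 + 889.73 = 890.3 m.

890.3 m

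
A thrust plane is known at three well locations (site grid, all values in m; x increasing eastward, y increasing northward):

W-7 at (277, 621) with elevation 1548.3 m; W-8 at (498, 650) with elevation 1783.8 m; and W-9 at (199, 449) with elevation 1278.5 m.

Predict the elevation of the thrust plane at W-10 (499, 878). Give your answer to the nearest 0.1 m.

2047.8 m

Let the plane be z = a·x + b·y + c.
W-8−W-7: 221a + 29b = 235.5;  W-9−W-7: −78a − 172b = −269.8.
Solving gives a = 0.91418, b = 1.15404.
Then c = 1548.3 − a·277 − b·621 = 578.42.
At (499, 878): z = 456.2 + 1013.2 + 578.42 = 2047.8 m.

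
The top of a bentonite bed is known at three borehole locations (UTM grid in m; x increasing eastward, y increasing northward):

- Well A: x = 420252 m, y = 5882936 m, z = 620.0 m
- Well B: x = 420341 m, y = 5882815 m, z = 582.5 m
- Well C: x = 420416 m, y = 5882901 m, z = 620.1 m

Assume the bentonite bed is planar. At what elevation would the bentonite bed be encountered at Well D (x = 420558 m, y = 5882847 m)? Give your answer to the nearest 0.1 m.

611.5 m

Two edge vectors: Well A→Well B = (89, -121, -37.5), Well A→Well C = (164, -35, 0.1).
Normal n = (Well A→Well B) × (Well A→Well C) = (-1324.6, -6158.9, 16729).
So ∂z/∂x = −n_x/n_z = 0.079179867 and ∂z/∂y = −n_y/n_z = 0.368157092.
Intercept c from Well A: 620 − 33275.50 − 2165844.61 = −2198500.11.
At (420558, 5882847): z = 33299.7 + 2165811.8 − 2198500.11 = 611.5 m.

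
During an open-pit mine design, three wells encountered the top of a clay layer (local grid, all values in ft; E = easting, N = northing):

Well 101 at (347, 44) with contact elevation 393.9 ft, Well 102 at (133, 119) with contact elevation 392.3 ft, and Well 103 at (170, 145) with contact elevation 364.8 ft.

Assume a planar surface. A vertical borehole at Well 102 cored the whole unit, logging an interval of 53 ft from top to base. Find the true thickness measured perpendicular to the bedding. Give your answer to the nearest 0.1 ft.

Two edge vectors: Well 101→Well 102 = (-214, 75, -1.6), Well 101→Well 103 = (-177, 101, -29.1).
Normal n = (Well 101→Well 102) × (Well 101→Well 103) = (-2020.9, -5944.2, -8339).
So ∂z/∂E = −n_x/n_z = −0.24234 and ∂z/∂N = −n_y/n_z = −0.71282.
|∇z| = √(a²+b²) = 0.75289, so dip δ = arctan(0.75289) = 36.98°.
True thickness = vertical thickness × cos δ = 53 × cos 36.98° = 42.3 ft.

42.3 ft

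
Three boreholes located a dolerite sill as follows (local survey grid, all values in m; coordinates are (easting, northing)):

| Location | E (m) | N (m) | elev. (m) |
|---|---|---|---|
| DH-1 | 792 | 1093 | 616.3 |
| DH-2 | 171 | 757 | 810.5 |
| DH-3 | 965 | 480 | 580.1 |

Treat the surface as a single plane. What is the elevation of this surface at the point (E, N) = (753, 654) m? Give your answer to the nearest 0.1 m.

Let the plane be z = a·E + b·N + c.
DH-2−DH-1: −621a − 336b = 194.2;  DH-3−DH-1: 173a − 613b = −36.2.
Solving gives a = −0.299014, b = −0.025334.
Then c = 616.3 − a·792 − b·1093 = 880.81.
At (753, 654): z = −225.2 − 16.6 + 880.81 = 639.1 m.

639.1 m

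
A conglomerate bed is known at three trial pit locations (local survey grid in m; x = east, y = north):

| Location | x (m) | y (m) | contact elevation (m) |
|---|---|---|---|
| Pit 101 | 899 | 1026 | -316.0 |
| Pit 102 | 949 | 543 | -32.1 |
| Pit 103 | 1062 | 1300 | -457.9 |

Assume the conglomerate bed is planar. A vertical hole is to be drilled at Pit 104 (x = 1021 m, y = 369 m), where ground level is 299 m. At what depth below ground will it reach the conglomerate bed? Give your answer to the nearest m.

Let the plane be z = a·x + b·y + c.
Pit 102−Pit 101: 50a − 483b = 283.9;  Pit 103−Pit 101: 163a + 274b = −141.9.
Solving gives a = 0.10009, b = −0.57742.
Then c = -316 − a·899 − b·1026 = 186.46.
At (1021, 369): z_contact = 102.2 − 213.1 + 186.46 = 75.6 m.
Depth below ground = 299 − 75.6 = 223 m.

223 m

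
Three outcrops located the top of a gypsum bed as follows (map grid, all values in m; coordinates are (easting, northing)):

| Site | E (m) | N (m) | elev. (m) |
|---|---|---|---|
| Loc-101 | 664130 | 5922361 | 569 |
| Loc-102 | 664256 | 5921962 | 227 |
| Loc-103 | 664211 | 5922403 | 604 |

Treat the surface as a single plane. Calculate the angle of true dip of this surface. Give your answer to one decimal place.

40.5°

Let the plane be z = a·E + b·N + c.
Loc-102−Loc-101: 126a − 399b = −342;  Loc-103−Loc-101: 81a + 42b = 35.
Solving gives a = −0.01061, b = 0.85379.
Gradient magnitude |∇z| = √(a² + b²) = √(0.00011 + 0.72896) = 0.85386.
True dip = arctan(0.85386) = 40.5°, dipping toward S (azimuth ≈ 179°).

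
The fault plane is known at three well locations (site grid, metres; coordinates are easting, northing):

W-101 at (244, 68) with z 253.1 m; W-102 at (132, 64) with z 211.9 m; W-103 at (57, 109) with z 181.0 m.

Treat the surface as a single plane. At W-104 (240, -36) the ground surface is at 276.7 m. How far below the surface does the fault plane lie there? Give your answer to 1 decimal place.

17.9 m

Two edge vectors: W-101→W-102 = (-112, -4, -41.2), W-101→W-103 = (-187, 41, -72.1).
Normal n = (W-101→W-102) × (W-101→W-103) = (1977.6, -370.8, -5340).
So ∂z/∂easting = −n_x/n_z = 0.37034 and ∂z/∂northing = −n_y/n_z = −0.06944.
Intercept c from W-101: 253.1 − 90.36 + 4.72 = 167.46.
At (240, -36): z_contact = 88.88 + 2.50 + 167.46 = 258.84 m.
Depth below ground = 276.7 − 258.84 = 17.9 m.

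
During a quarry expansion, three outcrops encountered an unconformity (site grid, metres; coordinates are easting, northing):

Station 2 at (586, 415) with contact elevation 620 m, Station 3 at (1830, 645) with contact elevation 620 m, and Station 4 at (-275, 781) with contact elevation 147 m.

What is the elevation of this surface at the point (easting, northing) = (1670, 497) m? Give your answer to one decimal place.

Two edge vectors: Station 2→Station 3 = (1244, 230, 0), Station 2→Station 4 = (-861, 366, -473).
Normal n = (Station 2→Station 3) × (Station 2→Station 4) = (-108790, 588412, 653334).
So ∂z/∂easting = −n_x/n_z = 0.166515 and ∂z/∂northing = −n_y/n_z = −0.900630.
Intercept c from Station 2: 620 − 97.58 + 373.76 = 896.18.
At (1670, 497): z = 278.1 − 447.6 + 896.18 = 726.7 m.

726.7 m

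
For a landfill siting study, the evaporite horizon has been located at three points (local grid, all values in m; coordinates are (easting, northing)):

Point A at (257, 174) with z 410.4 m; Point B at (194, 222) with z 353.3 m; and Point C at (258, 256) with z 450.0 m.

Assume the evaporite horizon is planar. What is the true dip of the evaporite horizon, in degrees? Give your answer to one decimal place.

53.4°

Let the plane be z = a·E + b·N + c.
Point B−Point A: −63a + 48b = −57.1;  Point C−Point A: 1a + 82b = 39.6.
Solving gives a = 1.26256, b = 0.46753.
Gradient magnitude |∇z| = √(a² + b²) = √(1.59406 + 0.21858) = 1.34635.
True dip = arctan(1.34635) = 53.4°, dipping toward WSW (azimuth ≈ 250°).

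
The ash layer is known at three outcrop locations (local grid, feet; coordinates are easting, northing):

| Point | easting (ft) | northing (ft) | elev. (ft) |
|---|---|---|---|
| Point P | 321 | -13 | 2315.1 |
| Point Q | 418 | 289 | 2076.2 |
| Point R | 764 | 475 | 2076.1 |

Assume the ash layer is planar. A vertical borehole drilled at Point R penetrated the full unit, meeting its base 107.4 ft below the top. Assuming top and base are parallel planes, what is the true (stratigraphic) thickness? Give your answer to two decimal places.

72.78 ft

Let the plane be z = a·easting + b·northing + c.
Point Q−Point P: 97a + 302b = −238.9;  Point R−Point P: 443a + 488b = −239.
Solving gives a = 0.51365, b = −0.95604.
|∇z| = √(a²+b²) = 1.08529, so dip δ = arctan(1.08529) = 47.34°.
True thickness = vertical thickness × cos δ = 107.4 × cos 47.34° = 72.78 ft.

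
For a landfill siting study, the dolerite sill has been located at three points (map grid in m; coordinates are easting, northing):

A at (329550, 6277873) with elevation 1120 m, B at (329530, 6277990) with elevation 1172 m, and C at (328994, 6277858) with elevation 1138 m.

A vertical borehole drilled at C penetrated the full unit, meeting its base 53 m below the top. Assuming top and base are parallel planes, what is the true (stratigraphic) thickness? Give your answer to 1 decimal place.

48.5 m

Two edge vectors: A→B = (-20, 117, 52), A→C = (-556, -15, 18).
Normal n = (A→B) × (A→C) = (2886, -28552, 65352).
So ∂z/∂easting = −n_x/n_z = −0.04416 and ∂z/∂northing = −n_y/n_z = 0.43690.
|∇z| = √(a²+b²) = 0.43912, so dip δ = arctan(0.43912) = 23.71°.
True thickness = vertical thickness × cos δ = 53 × cos 23.71° = 48.5 m.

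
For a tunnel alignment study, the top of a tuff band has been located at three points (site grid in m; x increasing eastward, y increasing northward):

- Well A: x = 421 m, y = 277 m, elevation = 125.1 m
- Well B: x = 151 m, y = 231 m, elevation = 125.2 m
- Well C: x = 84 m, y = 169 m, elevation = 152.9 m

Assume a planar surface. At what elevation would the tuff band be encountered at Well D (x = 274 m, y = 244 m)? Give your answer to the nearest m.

Two edge vectors: Well A→Well B = (-270, -46, 0.1), Well A→Well C = (-337, -108, 27.8).
Normal n = (Well A→Well B) × (Well A→Well C) = (-1268, 7472.3, 13658).
So ∂z/∂x = −n_x/n_z = 0.09284 and ∂z/∂y = −n_y/n_z = −0.54710.
Intercept c from Well A: 125.1 − 39.09 + 151.55 = 237.56.
At (274, 244): z = 25.4 − 133.5 + 237.56 = 129.5 m.

130 m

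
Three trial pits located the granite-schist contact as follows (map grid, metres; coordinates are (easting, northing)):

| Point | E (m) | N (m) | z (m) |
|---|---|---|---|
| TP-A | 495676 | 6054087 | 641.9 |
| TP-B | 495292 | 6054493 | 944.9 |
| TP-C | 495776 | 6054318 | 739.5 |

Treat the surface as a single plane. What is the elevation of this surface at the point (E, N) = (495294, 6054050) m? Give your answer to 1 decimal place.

Two edge vectors: TP-A→TP-B = (-384, 406, 303), TP-A→TP-C = (100, 231, 97.6).
Normal n = (TP-A→TP-B) × (TP-A→TP-C) = (-30367.4, 67778.4, -129304).
So ∂z/∂E = −n_x/n_z = −0.234852750 and ∂z/∂N = −n_y/n_z = 0.524178680.
Intercept c from TP-A: 641.9 + 116410.87 − 3173423.33 = −3056370.56.
At (495294, 6054050): z = −116321.2 + 3173403.9 − 3056370.56 = 712.2 m.

712.2 m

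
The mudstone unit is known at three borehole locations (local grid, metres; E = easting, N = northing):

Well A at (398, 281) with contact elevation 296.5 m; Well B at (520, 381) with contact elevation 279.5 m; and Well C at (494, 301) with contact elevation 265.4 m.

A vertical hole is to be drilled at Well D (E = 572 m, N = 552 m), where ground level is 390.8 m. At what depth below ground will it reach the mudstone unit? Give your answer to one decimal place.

79.8 m

Two edge vectors: Well A→Well B = (122, 100, -17), Well A→Well C = (96, 20, -31.1).
Normal n = (Well A→Well B) × (Well A→Well C) = (-2770, 2162.2, -7160).
So ∂z/∂E = −n_x/n_z = −0.38687 and ∂z/∂N = −n_y/n_z = 0.30198.
Intercept c from Well A: 296.5 + 153.97 − 84.86 = 365.62.
At (572, 552): z_contact = −221.29 + 166.69 + 365.62 = 311.02 m.
Depth below ground = 390.8 − 311.02 = 79.8 m.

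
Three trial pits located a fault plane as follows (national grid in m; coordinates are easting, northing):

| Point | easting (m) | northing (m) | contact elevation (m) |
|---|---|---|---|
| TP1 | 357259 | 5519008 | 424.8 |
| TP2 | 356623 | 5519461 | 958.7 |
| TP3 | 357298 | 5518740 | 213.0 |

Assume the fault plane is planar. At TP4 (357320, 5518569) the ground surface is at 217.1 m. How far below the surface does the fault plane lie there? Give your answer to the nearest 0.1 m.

138.4 m

Let the plane be z = a·easting + b·northing + c.
TP2−TP1: −636a + 453b = 533.9;  TP3−TP1: 39a − 268b = −211.8.
Solving gives a = −0.308544911, b = 0.745398315.
Then c = 424.8 − a·357259 − b·5519008 = −4003204.02.
At (357320, 5518569): z_contact = −110249.27 + 4113532.04 − 4003204.02 = 78.75 m.
Depth below ground = 217.1 − 78.75 = 138.4 m.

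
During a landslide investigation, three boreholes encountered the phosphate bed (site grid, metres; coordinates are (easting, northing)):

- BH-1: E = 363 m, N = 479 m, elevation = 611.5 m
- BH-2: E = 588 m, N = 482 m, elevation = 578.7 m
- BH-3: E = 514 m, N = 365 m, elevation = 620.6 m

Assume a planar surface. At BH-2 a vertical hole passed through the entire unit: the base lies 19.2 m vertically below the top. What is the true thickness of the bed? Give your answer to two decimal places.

18.37 m

Two edge vectors: BH-1→BH-2 = (225, 3, -32.8), BH-1→BH-3 = (151, -114, 9.1).
Normal n = (BH-1→BH-2) × (BH-1→BH-3) = (-3711.9, -7000.3, -26103).
So ∂z/∂E = −n_x/n_z = −0.14220 and ∂z/∂N = −n_y/n_z = −0.26818.
|∇z| = √(a²+b²) = 0.30355, so dip δ = arctan(0.30355) = 16.89°.
True thickness = vertical thickness × cos δ = 19.2 × cos 16.89° = 18.37 m.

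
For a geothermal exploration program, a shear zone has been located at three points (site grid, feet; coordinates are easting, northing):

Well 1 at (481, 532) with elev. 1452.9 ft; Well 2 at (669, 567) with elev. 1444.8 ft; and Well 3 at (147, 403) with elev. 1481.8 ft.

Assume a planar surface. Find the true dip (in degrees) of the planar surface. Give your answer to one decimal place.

Let the plane be z = a·easting + b·northing + c.
Well 2−Well 1: 188a + 35b = −8.1;  Well 3−Well 1: −334a − 129b = 28.9.
Solving gives a = −0.00266, b = −0.21715.
Gradient magnitude |∇z| = √(a² + b²) = √(0.00001 + 0.04715) = 0.21716.
True dip = arctan(0.21716) = 12.3°, dipping toward N (azimuth ≈ 001°).

12.3°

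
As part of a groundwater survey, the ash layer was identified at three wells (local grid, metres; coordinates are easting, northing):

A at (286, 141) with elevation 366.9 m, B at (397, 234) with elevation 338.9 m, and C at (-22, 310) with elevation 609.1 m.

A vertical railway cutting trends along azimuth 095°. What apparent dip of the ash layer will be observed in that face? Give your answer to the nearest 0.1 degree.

31.2°

Two edge vectors: A→B = (111, 93, -28), A→C = (-308, 169, 242.2).
Normal n = (A→B) × (A→C) = (27256.6, -18260.2, 47403).
So ∂z/∂easting = −n_x/n_z = −0.57500 and ∂z/∂northing = −n_y/n_z = 0.38521.
Unit vector along 095° is (sin 95°, cos 95°) = (0.9962, -0.0872).
Slope in that direction = a·(0.9962) + b·(-0.0872) = −0.60638.
Apparent dip = arctan|0.60638| = 31.2° (true dip is 34.7°, so apparent ≤ true as expected).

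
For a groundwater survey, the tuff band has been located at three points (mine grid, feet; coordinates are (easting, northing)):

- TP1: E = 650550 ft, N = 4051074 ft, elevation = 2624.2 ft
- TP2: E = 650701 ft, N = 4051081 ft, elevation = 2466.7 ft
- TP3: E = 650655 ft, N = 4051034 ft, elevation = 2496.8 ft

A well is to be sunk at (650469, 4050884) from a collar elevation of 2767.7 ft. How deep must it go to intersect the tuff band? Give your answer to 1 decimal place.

Let the plane be z = a·E + b·N + c.
TP2−TP1: 151a + 7b = −157.5;  TP3−TP1: 105a − 40b = −127.4.
Solving gives a = −1.061520295, b = 0.398509225.
Then c = 2624.2 − a·650550 − b·4051074 = −921194.13.
At (650469, 4050884): z_contact = −690486.04 + 1614314.64 − 921194.13 = 2634.47 ft.
Depth below ground = 2767.7 − 2634.47 = 133.2 ft.

133.2 ft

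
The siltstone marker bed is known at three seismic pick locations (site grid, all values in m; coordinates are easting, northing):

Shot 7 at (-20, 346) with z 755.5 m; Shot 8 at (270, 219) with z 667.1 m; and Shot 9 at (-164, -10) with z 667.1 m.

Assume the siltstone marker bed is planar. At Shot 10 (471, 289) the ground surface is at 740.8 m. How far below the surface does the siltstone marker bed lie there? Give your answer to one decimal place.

Two edge vectors: Shot 7→Shot 8 = (290, -127, -88.4), Shot 7→Shot 9 = (-144, -356, -88.4).
Normal n = (Shot 7→Shot 8) × (Shot 7→Shot 9) = (-20243.6, 38365.6, -121528).
So ∂z/∂easting = −n_x/n_z = −0.16658 and ∂z/∂northing = −n_y/n_z = 0.31569.
Intercept c from Shot 7: 755.5 − 3.33 − 109.23 = 642.94.
At (471, 289): z_contact = −78.46 + 91.24 + 642.94 = 655.72 m.
Depth below ground = 740.8 − 655.72 = 85.1 m.

85.1 m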